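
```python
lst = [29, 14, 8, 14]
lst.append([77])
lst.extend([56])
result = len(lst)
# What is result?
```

After line 1: lst = [29, 14, 8, 14]
After line 2 (append adds [77] as single element): lst = [29, 14, 8, 14, [77]]
After line 3 (extend unpacks [56], adds 56): lst = [29, 14, 8, 14, [77], 56]
After line 4: result = len(lst) = 6

6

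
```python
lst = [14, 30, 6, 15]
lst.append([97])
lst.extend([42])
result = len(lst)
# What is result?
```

After line 1: lst = [14, 30, 6, 15]
After line 2 (append adds [97] as single element): lst = [14, 30, 6, 15, [97]]
After line 3 (extend unpacks [42], adds 42): lst = [14, 30, 6, 15, [97], 42]
After line 4: result = len(lst) = 6

6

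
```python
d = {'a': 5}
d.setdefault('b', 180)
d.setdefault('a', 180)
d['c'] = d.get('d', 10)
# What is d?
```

After line 1: d = {'a': 5}
After line 2 (setdefault adds 'b'=180): d = {'a': 5, 'b': 180}
After line 3 (setdefault 'a' no-op, already exists): d = {'a': 5, 'b': 180}
After line 4 (get('d', 10) returns default since 'd' not in d): d = {'a': 5, 'b': 180, 'c': 10}

{'a': 5, 'b': 180, 'c': 10}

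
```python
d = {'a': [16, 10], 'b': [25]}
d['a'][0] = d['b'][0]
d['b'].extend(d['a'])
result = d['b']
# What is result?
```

After line 1: d = {'a': [16, 10], 'b': [25]}
After line 2 (a[0] = b[0] = 25): d = {'a': [25, 10], 'b': [25]}
After line 3 (b.extend(a) appends [25, 10]): d = {'a': [25, 10], 'b': [25, 25, 10]}
After line 4: result = d['b'] = [25, 25, 10]

[25, 25, 10]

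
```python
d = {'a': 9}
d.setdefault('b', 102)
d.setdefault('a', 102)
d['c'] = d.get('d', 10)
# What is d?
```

After line 1: d = {'a': 9}
After line 2 (setdefault adds 'b'=102): d = {'a': 9, 'b': 102}
After line 3 (setdefault 'a' no-op, already exists): d = {'a': 9, 'b': 102}
After line 4 (get('d', 10) returns default since 'd' not in d): d = {'a': 9, 'b': 102, 'c': 10}

{'a': 9, 'b': 102, 'c': 10}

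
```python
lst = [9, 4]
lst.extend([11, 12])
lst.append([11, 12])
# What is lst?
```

After line 1: lst = [9, 4]
After line 2 (extend unpacks [11, 12]): lst = [9, 4, 11, 12]
After line 3 (append adds [11, 12] as single element): lst = [9, 4, 11, 12, [11, 12]]

[9, 4, 11, 12, [11, 12]]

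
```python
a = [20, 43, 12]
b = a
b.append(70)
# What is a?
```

After line 1: a = [20, 43, 12]
After line 2 (b = a is an alias, same object): a = [20, 43, 12], b = [20, 43, 12]
After line 3 (b.append mutates the shared list): a = [20, 43, 12, 70], b = [20, 43, 12, 70]

[20, 43, 12, 70]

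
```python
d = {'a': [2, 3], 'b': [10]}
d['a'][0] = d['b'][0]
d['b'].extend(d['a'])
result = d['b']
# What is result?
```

After line 1: d = {'a': [2, 3], 'b': [10]}
After line 2 (a[0] = b[0] = 10): d = {'a': [10, 3], 'b': [10]}
After line 3 (b.extend(a) appends [10, 3]): d = {'a': [10, 3], 'b': [10, 10, 3]}
After line 4: result = d['b'] = [10, 10, 3]

[10, 10, 3]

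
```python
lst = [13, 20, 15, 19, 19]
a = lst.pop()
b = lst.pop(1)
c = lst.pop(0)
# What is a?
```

After line 1: lst = [13, 20, 15, 19, 19]
After line 2 (pop() -> a = 19): lst = [13, 20, 15, 19]
After line 3 (pop(1) -> b = 20): lst = [13, 15, 19]
After line 4 (pop(0) -> c = 13): lst = [15, 19]

19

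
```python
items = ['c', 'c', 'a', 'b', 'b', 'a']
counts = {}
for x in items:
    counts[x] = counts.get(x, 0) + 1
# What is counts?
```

Initial: counts = {}, items = ['c', 'c', 'a', 'b', 'b', 'a']
See 'c': counts = {'c': 1}
See 'c': counts = {'c': 2}
See 'a': counts = {'c': 2, 'a': 1}
See 'b': counts = {'c': 2, 'a': 1, 'b': 1}
See 'b': counts = {'c': 2, 'a': 1, 'b': 2}
See 'a': counts = {'c': 2, 'a': 2, 'b': 2}

{'c': 2, 'a': 2, 'b': 2}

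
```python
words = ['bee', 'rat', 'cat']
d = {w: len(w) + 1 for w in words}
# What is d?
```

{'bee': 4, 'rat': 4, 'cat': 4}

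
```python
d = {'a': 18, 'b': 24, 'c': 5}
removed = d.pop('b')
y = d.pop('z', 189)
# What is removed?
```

After line 1: d = {'a': 18, 'b': 24, 'c': 5}
After line 2 (pop 'b' returns 24): d = {'a': 18, 'c': 5}, removed = 24
After line 3 (pop 'z' missing, returns default 189): d = {'a': 18, 'c': 5}, y = 189

24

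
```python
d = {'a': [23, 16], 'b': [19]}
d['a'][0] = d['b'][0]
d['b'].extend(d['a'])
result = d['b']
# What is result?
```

After line 1: d = {'a': [23, 16], 'b': [19]}
After line 2 (a[0] = b[0] = 19): d = {'a': [19, 16], 'b': [19]}
After line 3 (b.extend(a) appends [19, 16]): d = {'a': [19, 16], 'b': [19, 19, 16]}
After line 4: result = d['b'] = [19, 19, 16]

[19, 19, 16]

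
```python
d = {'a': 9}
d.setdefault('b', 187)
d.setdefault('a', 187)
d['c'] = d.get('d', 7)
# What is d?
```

After line 1: d = {'a': 9}
After line 2 (setdefault adds 'b'=187): d = {'a': 9, 'b': 187}
After line 3 (setdefault 'a' no-op, already exists): d = {'a': 9, 'b': 187}
After line 4 (get('d', 7) returns default since 'd' not in d): d = {'a': 9, 'b': 187, 'c': 7}

{'a': 9, 'b': 187, 'c': 7}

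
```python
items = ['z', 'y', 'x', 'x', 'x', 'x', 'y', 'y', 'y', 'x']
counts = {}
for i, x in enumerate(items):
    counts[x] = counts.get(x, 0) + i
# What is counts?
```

Initial: counts = {}, items = ['z', 'y', 'x', 'x', 'x', 'x', 'y', 'y', 'y', 'x']
i=0, x='z': counts = {'z': 0}
i=1, x='y': counts = {'z': 0, 'y': 1}
i=2, x='x': counts = {'z': 0, 'y': 1, 'x': 2}
i=3, x='x': counts = {'z': 0, 'y': 1, 'x': 5}
i=4, x='x': counts = {'z': 0, 'y': 1, 'x': 9}
i=5, x='x': counts = {'z': 0, 'y': 1, 'x': 14}
i=6, x='y': counts = {'z': 0, 'y': 7, 'x': 14}
i=7, x='y': counts = {'z': 0, 'y': 14, 'x': 14}
i=8, x='y': counts = {'z': 0, 'y': 22, 'x': 14}
i=9, x='x': counts = {'z': 0, 'y': 22, 'x': 23}

{'z': 0, 'y': 22, 'x': 23}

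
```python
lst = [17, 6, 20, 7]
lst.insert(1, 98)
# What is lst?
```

[17, 98, 6, 20, 7]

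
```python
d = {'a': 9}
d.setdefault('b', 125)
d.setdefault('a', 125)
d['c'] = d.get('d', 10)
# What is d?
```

After line 1: d = {'a': 9}
After line 2 (setdefault adds 'b'=125): d = {'a': 9, 'b': 125}
After line 3 (setdefault 'a' no-op, already exists): d = {'a': 9, 'b': 125}
After line 4 (get('d', 10) returns default since 'd' not in d): d = {'a': 9, 'b': 125, 'c': 10}

{'a': 9, 'b': 125, 'c': 10}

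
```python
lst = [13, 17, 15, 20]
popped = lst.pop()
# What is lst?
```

[13, 17, 15]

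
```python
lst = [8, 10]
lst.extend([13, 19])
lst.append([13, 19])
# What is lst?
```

After line 1: lst = [8, 10]
After line 2 (extend unpacks [13, 19]): lst = [8, 10, 13, 19]
After line 3 (append adds [13, 19] as single element): lst = [8, 10, 13, 19, [13, 19]]

[8, 10, 13, 19, [13, 19]]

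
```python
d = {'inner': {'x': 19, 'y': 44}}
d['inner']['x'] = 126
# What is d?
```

After line 1: d = {'inner': {'x': 19, 'y': 44}}
After line 2 (inner x overwritten): d = {'inner': {'x': 126, 'y': 44}}

{'inner': {'x': 126, 'y': 44}}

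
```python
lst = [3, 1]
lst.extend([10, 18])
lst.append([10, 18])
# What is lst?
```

After line 1: lst = [3, 1]
After line 2 (extend unpacks [10, 18]): lst = [3, 1, 10, 18]
After line 3 (append adds [10, 18] as single element): lst = [3, 1, 10, 18, [10, 18]]

[3, 1, 10, 18, [10, 18]]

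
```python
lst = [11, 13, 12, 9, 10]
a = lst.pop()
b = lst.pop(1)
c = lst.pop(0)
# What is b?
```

After line 1: lst = [11, 13, 12, 9, 10]
After line 2 (pop() -> a = 10): lst = [11, 13, 12, 9]
After line 3 (pop(1) -> b = 13): lst = [11, 12, 9]
After line 4 (pop(0) -> c = 11): lst = [12, 9]

13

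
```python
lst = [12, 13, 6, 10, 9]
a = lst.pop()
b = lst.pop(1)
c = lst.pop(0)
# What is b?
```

After line 1: lst = [12, 13, 6, 10, 9]
After line 2 (pop() -> a = 9): lst = [12, 13, 6, 10]
After line 3 (pop(1) -> b = 13): lst = [12, 6, 10]
After line 4 (pop(0) -> c = 12): lst = [6, 10]

13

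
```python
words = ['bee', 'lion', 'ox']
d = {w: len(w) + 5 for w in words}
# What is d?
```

{'bee': 8, 'lion': 9, 'ox': 7}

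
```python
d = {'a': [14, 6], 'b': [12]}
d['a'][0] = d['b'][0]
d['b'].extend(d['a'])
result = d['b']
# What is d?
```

After line 1: d = {'a': [14, 6], 'b': [12]}
After line 2 (a[0] = b[0] = 12): d = {'a': [12, 6], 'b': [12]}
After line 3 (b.extend(a) appends [12, 6]): d = {'a': [12, 6], 'b': [12, 12, 6]}
After line 4: result = d['b'] = [12, 12, 6]

{'a': [12, 6], 'b': [12, 12, 6]}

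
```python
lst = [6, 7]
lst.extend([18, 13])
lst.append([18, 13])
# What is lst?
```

After line 1: lst = [6, 7]
After line 2 (extend unpacks [18, 13]): lst = [6, 7, 18, 13]
After line 3 (append adds [18, 13] as single element): lst = [6, 7, 18, 13, [18, 13]]

[6, 7, 18, 13, [18, 13]]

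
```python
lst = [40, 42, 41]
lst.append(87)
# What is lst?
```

[40, 42, 41, 87]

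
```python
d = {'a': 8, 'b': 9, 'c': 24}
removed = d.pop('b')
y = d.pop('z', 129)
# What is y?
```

After line 1: d = {'a': 8, 'b': 9, 'c': 24}
After line 2 (pop 'b' returns 9): d = {'a': 8, 'c': 24}, removed = 9
After line 3 (pop 'z' missing, returns default 129): d = {'a': 8, 'c': 24}, y = 129

129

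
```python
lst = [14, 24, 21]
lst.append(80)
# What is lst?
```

[14, 24, 21, 80]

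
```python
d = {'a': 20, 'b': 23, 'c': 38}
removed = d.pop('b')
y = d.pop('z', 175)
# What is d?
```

After line 1: d = {'a': 20, 'b': 23, 'c': 38}
After line 2 (pop 'b' returns 23): d = {'a': 20, 'c': 38}, removed = 23
After line 3 (pop 'z' missing, returns default 175): d = {'a': 20, 'c': 38}, y = 175

{'a': 20, 'c': 38}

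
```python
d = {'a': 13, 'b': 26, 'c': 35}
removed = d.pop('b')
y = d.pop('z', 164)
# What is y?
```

After line 1: d = {'a': 13, 'b': 26, 'c': 35}
After line 2 (pop 'b' returns 26): d = {'a': 13, 'c': 35}, removed = 26
After line 3 (pop 'z' missing, returns default 164): d = {'a': 13, 'c': 35}, y = 164

164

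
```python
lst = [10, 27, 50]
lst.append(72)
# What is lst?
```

[10, 27, 50, 72]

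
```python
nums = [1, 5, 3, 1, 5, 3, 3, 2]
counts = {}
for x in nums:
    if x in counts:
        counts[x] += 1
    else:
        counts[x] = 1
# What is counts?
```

Initial: counts = {}, nums = [1, 5, 3, 1, 5, 3, 3, 2]
See 1: counts = {1: 1}
See 5: counts = {1: 1, 5: 1}
See 3: counts = {1: 1, 5: 1, 3: 1}
See 1: counts = {1: 2, 5: 1, 3: 1}
See 5: counts = {1: 2, 5: 2, 3: 1}
See 3: counts = {1: 2, 5: 2, 3: 2}
See 3: counts = {1: 2, 5: 2, 3: 3}
See 2: counts = {1: 2, 5: 2, 3: 3, 2: 1}

{1: 2, 5: 2, 3: 3, 2: 1}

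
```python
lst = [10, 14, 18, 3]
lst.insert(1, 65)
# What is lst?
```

[10, 65, 14, 18, 3]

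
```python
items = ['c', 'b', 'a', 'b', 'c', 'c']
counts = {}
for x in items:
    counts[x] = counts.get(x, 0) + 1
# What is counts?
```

Initial: counts = {}, items = ['c', 'b', 'a', 'b', 'c', 'c']
See 'c': counts = {'c': 1}
See 'b': counts = {'c': 1, 'b': 1}
See 'a': counts = {'c': 1, 'b': 1, 'a': 1}
See 'b': counts = {'c': 1, 'b': 2, 'a': 1}
See 'c': counts = {'c': 2, 'b': 2, 'a': 1}
See 'c': counts = {'c': 3, 'b': 2, 'a': 1}

{'c': 3, 'b': 2, 'a': 1}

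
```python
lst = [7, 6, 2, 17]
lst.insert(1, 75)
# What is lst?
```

[7, 75, 6, 2, 17]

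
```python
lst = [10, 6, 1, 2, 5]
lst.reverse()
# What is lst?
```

[5, 2, 1, 6, 10]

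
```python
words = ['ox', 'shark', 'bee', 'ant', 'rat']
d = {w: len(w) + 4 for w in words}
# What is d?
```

{'ox': 6, 'shark': 9, 'bee': 7, 'ant': 7, 'rat': 7}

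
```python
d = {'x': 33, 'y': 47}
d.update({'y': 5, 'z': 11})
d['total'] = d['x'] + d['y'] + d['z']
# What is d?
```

After line 1: d = {'x': 33, 'y': 47}
After line 2 (y overwritten, z added): d = {'x': 33, 'y': 5, 'z': 11}
After line 3 (total = 33 + 5 + 11 = 49): d = {'x': 33, 'y': 5, 'z': 11, 'total': 49}

{'x': 33, 'y': 5, 'z': 11, 'total': 49}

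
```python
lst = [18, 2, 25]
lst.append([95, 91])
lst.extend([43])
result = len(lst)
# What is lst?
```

After line 1: lst = [18, 2, 25]
After line 2 (append adds [95, 91] as single element): lst = [18, 2, 25, [95, 91]]
After line 3 (extend unpacks [43], adds 43): lst = [18, 2, 25, [95, 91], 43]
After line 4: result = len(lst) = 5

[18, 2, 25, [95, 91], 43]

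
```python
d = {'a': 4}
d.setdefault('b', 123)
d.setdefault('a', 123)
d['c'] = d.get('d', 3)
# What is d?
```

After line 1: d = {'a': 4}
After line 2 (setdefault adds 'b'=123): d = {'a': 4, 'b': 123}
After line 3 (setdefault 'a' no-op, already exists): d = {'a': 4, 'b': 123}
After line 4 (get('d', 3) returns default since 'd' not in d): d = {'a': 4, 'b': 123, 'c': 3}

{'a': 4, 'b': 123, 'c': 3}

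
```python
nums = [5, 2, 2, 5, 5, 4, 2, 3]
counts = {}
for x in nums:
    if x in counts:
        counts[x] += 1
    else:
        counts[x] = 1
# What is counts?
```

Initial: counts = {}, nums = [5, 2, 2, 5, 5, 4, 2, 3]
See 5: counts = {5: 1}
See 2: counts = {5: 1, 2: 1}
See 2: counts = {5: 1, 2: 2}
See 5: counts = {5: 2, 2: 2}
See 5: counts = {5: 3, 2: 2}
See 4: counts = {5: 3, 2: 2, 4: 1}
See 2: counts = {5: 3, 2: 3, 4: 1}
See 3: counts = {5: 3, 2: 3, 4: 1, 3: 1}

{5: 3, 2: 3, 4: 1, 3: 1}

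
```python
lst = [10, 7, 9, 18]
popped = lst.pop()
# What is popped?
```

18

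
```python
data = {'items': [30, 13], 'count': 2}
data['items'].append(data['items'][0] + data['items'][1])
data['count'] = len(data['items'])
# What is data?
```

After line 1: data = {'items': [30, 13], 'count': 2}
After line 2 (append 30 + 13 = 43): data = {'items': [30, 13, 43], 'count': 2}
After line 3 (count = len(items) = 3): data = {'items': [30, 13, 43], 'count': 3}

{'items': [30, 13, 43], 'count': 3}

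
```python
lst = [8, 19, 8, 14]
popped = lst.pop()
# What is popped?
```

14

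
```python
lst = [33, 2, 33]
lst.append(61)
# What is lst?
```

[33, 2, 33, 61]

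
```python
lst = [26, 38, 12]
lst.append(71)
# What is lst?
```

[26, 38, 12, 71]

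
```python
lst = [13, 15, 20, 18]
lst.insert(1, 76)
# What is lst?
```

[13, 76, 15, 20, 18]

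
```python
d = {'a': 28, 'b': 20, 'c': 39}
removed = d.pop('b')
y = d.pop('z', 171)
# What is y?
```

After line 1: d = {'a': 28, 'b': 20, 'c': 39}
After line 2 (pop 'b' returns 20): d = {'a': 28, 'c': 39}, removed = 20
After line 3 (pop 'z' missing, returns default 171): d = {'a': 28, 'c': 39}, y = 171

171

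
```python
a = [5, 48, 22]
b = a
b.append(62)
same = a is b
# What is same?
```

After line 1: a = [5, 48, 22]
After line 2 (b = a is an alias, same object): a = [5, 48, 22], b = [5, 48, 22]
After line 3 (b.append mutates the shared list): a = [5, 48, 22, 62], b = [5, 48, 22, 62]
After line 4 (same = a is b; same object -> True): same = True

True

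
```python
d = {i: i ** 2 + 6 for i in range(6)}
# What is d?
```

{0: 6, 1: 7, 2: 10, 3: 15, 4: 22, 5: 31}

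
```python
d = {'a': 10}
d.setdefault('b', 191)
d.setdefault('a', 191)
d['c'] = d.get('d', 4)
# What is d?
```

After line 1: d = {'a': 10}
After line 2 (setdefault adds 'b'=191): d = {'a': 10, 'b': 191}
After line 3 (setdefault 'a' no-op, already exists): d = {'a': 10, 'b': 191}
After line 4 (get('d', 4) returns default since 'd' not in d): d = {'a': 10, 'b': 191, 'c': 4}

{'a': 10, 'b': 191, 'c': 4}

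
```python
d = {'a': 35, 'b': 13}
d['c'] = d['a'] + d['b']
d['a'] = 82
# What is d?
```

After line 1: d = {'a': 35, 'b': 13}
After line 2 (d['c'] = 35 + 13): d = {'a': 35, 'b': 13, 'c': 48}
After line 3: d = {'a': 82, 'b': 13, 'c': 48}

{'a': 82, 'b': 13, 'c': 48}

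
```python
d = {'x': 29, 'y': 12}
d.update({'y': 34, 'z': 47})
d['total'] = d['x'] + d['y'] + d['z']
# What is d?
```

After line 1: d = {'x': 29, 'y': 12}
After line 2 (y overwritten, z added): d = {'x': 29, 'y': 34, 'z': 47}
After line 3 (total = 29 + 34 + 47 = 110): d = {'x': 29, 'y': 34, 'z': 47, 'total': 110}

{'x': 29, 'y': 34, 'z': 47, 'total': 110}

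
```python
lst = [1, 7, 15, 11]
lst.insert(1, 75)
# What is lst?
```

[1, 75, 7, 15, 11]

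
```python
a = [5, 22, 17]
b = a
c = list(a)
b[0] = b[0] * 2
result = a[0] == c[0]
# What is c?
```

After line 1: a = [5, 22, 17]
After line 2 (b = a, alias): a = [5, 22, 17], b = [5, 22, 17]
After line 3 (c = list(a) is a copy, new object): c = [5, 22, 17]
After line 4 (b[0] = 5 * 2 = 10; mutates shared a/b): a = b = [10, 22, 17], c = [5, 22, 17]
After line 5 (a[0] = 10, c[0] = 5; result = False)

[5, 22, 17]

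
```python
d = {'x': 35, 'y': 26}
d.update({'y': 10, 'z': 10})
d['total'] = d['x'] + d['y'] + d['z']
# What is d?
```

After line 1: d = {'x': 35, 'y': 26}
After line 2 (y overwritten, z added): d = {'x': 35, 'y': 10, 'z': 10}
After line 3 (total = 35 + 10 + 10 = 55): d = {'x': 35, 'y': 10, 'z': 10, 'total': 55}

{'x': 35, 'y': 10, 'z': 10, 'total': 55}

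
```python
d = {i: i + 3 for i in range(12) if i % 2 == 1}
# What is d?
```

{1: 4, 3: 6, 5: 8, 7: 10, 9: 12, 11: 14}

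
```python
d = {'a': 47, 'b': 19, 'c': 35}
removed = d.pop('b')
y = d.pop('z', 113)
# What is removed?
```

After line 1: d = {'a': 47, 'b': 19, 'c': 35}
After line 2 (pop 'b' returns 19): d = {'a': 47, 'c': 35}, removed = 19
After line 3 (pop 'z' missing, returns default 113): d = {'a': 47, 'c': 35}, y = 113

19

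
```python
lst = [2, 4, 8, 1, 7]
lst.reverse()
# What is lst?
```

[7, 1, 8, 4, 2]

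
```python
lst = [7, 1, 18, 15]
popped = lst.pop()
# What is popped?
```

15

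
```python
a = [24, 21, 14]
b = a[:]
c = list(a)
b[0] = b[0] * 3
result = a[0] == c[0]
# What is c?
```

After line 1: a = [24, 21, 14]
After line 2 (b = a[:], copy): a = [24, 21, 14], b = [24, 21, 14]
After line 3 (c = list(a) is a copy, new object): c = [24, 21, 14]
After line 4 (b[0] = 24 * 3 = 72; only b mutates (copy)): a = [24, 21, 14], b = [72, 21, 14], c = [24, 21, 14]
After line 5 (a[0] = 24, c[0] = 24; result = True)

[24, 21, 14]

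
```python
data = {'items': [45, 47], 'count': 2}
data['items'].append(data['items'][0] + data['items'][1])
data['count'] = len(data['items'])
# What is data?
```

After line 1: data = {'items': [45, 47], 'count': 2}
After line 2 (append 45 + 47 = 92): data = {'items': [45, 47, 92], 'count': 2}
After line 3 (count = len(items) = 3): data = {'items': [45, 47, 92], 'count': 3}

{'items': [45, 47, 92], 'count': 3}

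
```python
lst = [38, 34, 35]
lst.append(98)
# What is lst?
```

[38, 34, 35, 98]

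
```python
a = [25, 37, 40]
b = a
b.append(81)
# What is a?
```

After line 1: a = [25, 37, 40]
After line 2 (b = a is an alias, same object): a = [25, 37, 40], b = [25, 37, 40]
After line 3 (b.append mutates the shared list): a = [25, 37, 40, 81], b = [25, 37, 40, 81]

[25, 37, 40, 81]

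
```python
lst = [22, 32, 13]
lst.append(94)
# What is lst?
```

[22, 32, 13, 94]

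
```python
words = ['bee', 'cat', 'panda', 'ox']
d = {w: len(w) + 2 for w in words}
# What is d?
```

{'bee': 5, 'cat': 5, 'panda': 7, 'ox': 4}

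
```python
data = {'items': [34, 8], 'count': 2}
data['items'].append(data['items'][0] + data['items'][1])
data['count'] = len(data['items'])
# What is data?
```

After line 1: data = {'items': [34, 8], 'count': 2}
After line 2 (append 34 + 8 = 42): data = {'items': [34, 8, 42], 'count': 2}
After line 3 (count = len(items) = 3): data = {'items': [34, 8, 42], 'count': 3}

{'items': [34, 8, 42], 'count': 3}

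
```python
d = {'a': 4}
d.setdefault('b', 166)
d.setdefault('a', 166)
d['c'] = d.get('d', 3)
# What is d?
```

After line 1: d = {'a': 4}
After line 2 (setdefault adds 'b'=166): d = {'a': 4, 'b': 166}
After line 3 (setdefault 'a' no-op, already exists): d = {'a': 4, 'b': 166}
After line 4 (get('d', 3) returns default since 'd' not in d): d = {'a': 4, 'b': 166, 'c': 3}

{'a': 4, 'b': 166, 'c': 3}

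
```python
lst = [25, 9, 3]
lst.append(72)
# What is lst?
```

[25, 9, 3, 72]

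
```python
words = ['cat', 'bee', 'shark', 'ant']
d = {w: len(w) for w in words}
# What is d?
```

{'cat': 3, 'bee': 3, 'shark': 5, 'ant': 3}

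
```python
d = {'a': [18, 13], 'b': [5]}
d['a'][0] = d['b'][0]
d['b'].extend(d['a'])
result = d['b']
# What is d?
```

After line 1: d = {'a': [18, 13], 'b': [5]}
After line 2 (a[0] = b[0] = 5): d = {'a': [5, 13], 'b': [5]}
After line 3 (b.extend(a) appends [5, 13]): d = {'a': [5, 13], 'b': [5, 5, 13]}
After line 4: result = d['b'] = [5, 5, 13]

{'a': [5, 13], 'b': [5, 5, 13]}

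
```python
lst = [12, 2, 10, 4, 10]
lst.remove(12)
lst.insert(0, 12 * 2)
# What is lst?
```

After line 1: lst = [12, 2, 10, 4, 10]
After line 2 (remove first 12): lst = [2, 10, 4, 10]
After line 3 (insert 24 at index 0): lst = [24, 2, 10, 4, 10]

[24, 2, 10, 4, 10]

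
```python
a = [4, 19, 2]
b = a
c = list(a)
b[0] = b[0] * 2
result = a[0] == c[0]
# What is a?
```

After line 1: a = [4, 19, 2]
After line 2 (b = a, alias): a = [4, 19, 2], b = [4, 19, 2]
After line 3 (c = list(a) is a copy, new object): c = [4, 19, 2]
After line 4 (b[0] = 4 * 2 = 8; mutates shared a/b): a = b = [8, 19, 2], c = [4, 19, 2]
After line 5 (a[0] = 8, c[0] = 4; result = False)

[8, 19, 2]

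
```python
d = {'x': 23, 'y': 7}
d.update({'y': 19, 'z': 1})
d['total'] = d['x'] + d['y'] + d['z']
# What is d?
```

After line 1: d = {'x': 23, 'y': 7}
After line 2 (y overwritten, z added): d = {'x': 23, 'y': 19, 'z': 1}
After line 3 (total = 23 + 19 + 1 = 43): d = {'x': 23, 'y': 19, 'z': 1, 'total': 43}

{'x': 23, 'y': 19, 'z': 1, 'total': 43}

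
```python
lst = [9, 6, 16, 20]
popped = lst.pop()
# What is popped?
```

20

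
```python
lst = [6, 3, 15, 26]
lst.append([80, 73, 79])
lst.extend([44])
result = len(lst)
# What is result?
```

After line 1: lst = [6, 3, 15, 26]
After line 2 (append adds [80, 73, 79] as single element): lst = [6, 3, 15, 26, [80, 73, 79]]
After line 3 (extend unpacks [44], adds 44): lst = [6, 3, 15, 26, [80, 73, 79], 44]
After line 4: result = len(lst) = 6

6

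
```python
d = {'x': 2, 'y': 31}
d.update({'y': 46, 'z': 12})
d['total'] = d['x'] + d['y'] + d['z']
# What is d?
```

After line 1: d = {'x': 2, 'y': 31}
After line 2 (y overwritten, z added): d = {'x': 2, 'y': 46, 'z': 12}
After line 3 (total = 2 + 46 + 12 = 60): d = {'x': 2, 'y': 46, 'z': 12, 'total': 60}

{'x': 2, 'y': 46, 'z': 12, 'total': 60}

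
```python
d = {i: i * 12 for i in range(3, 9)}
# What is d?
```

{3: 36, 4: 48, 5: 60, 6: 72, 7: 84, 8: 96}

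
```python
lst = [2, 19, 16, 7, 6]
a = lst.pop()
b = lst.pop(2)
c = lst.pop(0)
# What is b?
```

After line 1: lst = [2, 19, 16, 7, 6]
After line 2 (pop() -> a = 6): lst = [2, 19, 16, 7]
After line 3 (pop(2) -> b = 16): lst = [2, 19, 7]
After line 4 (pop(0) -> c = 2): lst = [19, 7]

16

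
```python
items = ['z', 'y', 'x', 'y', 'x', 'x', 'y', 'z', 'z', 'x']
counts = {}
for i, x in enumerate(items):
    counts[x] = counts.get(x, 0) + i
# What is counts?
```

Initial: counts = {}, items = ['z', 'y', 'x', 'y', 'x', 'x', 'y', 'z', 'z', 'x']
i=0, x='z': counts = {'z': 0}
i=1, x='y': counts = {'z': 0, 'y': 1}
i=2, x='x': counts = {'z': 0, 'y': 1, 'x': 2}
i=3, x='y': counts = {'z': 0, 'y': 4, 'x': 2}
i=4, x='x': counts = {'z': 0, 'y': 4, 'x': 6}
i=5, x='x': counts = {'z': 0, 'y': 4, 'x': 11}
i=6, x='y': counts = {'z': 0, 'y': 10, 'x': 11}
i=7, x='z': counts = {'z': 7, 'y': 10, 'x': 11}
i=8, x='z': counts = {'z': 15, 'y': 10, 'x': 11}
i=9, x='x': counts = {'z': 15, 'y': 10, 'x': 20}

{'z': 15, 'y': 10, 'x': 20}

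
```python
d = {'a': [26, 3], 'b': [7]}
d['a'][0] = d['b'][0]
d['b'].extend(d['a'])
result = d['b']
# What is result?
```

After line 1: d = {'a': [26, 3], 'b': [7]}
After line 2 (a[0] = b[0] = 7): d = {'a': [7, 3], 'b': [7]}
After line 3 (b.extend(a) appends [7, 3]): d = {'a': [7, 3], 'b': [7, 7, 3]}
After line 4: result = d['b'] = [7, 7, 3]

[7, 7, 3]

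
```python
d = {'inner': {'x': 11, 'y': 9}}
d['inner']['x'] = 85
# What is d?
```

After line 1: d = {'inner': {'x': 11, 'y': 9}}
After line 2 (inner x overwritten): d = {'inner': {'x': 85, 'y': 9}}

{'inner': {'x': 85, 'y': 9}}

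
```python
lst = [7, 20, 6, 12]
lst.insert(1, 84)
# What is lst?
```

[7, 84, 20, 6, 12]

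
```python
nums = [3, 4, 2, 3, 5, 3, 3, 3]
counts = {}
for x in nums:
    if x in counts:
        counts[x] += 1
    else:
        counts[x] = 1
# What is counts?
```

Initial: counts = {}, nums = [3, 4, 2, 3, 5, 3, 3, 3]
See 3: counts = {3: 1}
See 4: counts = {3: 1, 4: 1}
See 2: counts = {3: 1, 4: 1, 2: 1}
See 3: counts = {3: 2, 4: 1, 2: 1}
See 5: counts = {3: 2, 4: 1, 2: 1, 5: 1}
See 3: counts = {3: 3, 4: 1, 2: 1, 5: 1}
See 3: counts = {3: 4, 4: 1, 2: 1, 5: 1}
See 3: counts = {3: 5, 4: 1, 2: 1, 5: 1}

{3: 5, 4: 1, 2: 1, 5: 1}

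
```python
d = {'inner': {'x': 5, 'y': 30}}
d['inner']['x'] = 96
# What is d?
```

After line 1: d = {'inner': {'x': 5, 'y': 30}}
After line 2 (inner x overwritten): d = {'inner': {'x': 96, 'y': 30}}

{'inner': {'x': 96, 'y': 30}}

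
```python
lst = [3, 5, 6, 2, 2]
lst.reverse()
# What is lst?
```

[2, 2, 6, 5, 3]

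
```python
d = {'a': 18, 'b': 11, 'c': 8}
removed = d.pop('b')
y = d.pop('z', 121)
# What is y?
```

After line 1: d = {'a': 18, 'b': 11, 'c': 8}
After line 2 (pop 'b' returns 11): d = {'a': 18, 'c': 8}, removed = 11
After line 3 (pop 'z' missing, returns default 121): d = {'a': 18, 'c': 8}, y = 121

121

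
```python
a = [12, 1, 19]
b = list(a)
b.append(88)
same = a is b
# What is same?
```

After line 1: a = [12, 1, 19]
After line 2 (b = list(a) is a shallow copy, new object): a = [12, 1, 19], b = [12, 1, 19]
After line 3 (append only mutates b): a = [12, 1, 19], b = [12, 1, 19, 88]
After line 4 (same = a is b; different objects -> False): same = False

False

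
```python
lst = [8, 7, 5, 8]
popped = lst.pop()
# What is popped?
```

8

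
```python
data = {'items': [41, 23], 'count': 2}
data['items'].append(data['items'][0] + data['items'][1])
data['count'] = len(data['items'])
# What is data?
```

After line 1: data = {'items': [41, 23], 'count': 2}
After line 2 (append 41 + 23 = 64): data = {'items': [41, 23, 64], 'count': 2}
After line 3 (count = len(items) = 3): data = {'items': [41, 23, 64], 'count': 3}

{'items': [41, 23, 64], 'count': 3}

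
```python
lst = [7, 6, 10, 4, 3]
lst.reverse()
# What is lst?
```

[3, 4, 10, 6, 7]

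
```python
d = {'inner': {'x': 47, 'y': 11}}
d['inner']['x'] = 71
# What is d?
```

After line 1: d = {'inner': {'x': 47, 'y': 11}}
After line 2 (inner x overwritten): d = {'inner': {'x': 71, 'y': 11}}

{'inner': {'x': 71, 'y': 11}}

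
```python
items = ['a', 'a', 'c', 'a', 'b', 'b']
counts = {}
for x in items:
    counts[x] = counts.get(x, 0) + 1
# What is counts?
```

Initial: counts = {}, items = ['a', 'a', 'c', 'a', 'b', 'b']
See 'a': counts = {'a': 1}
See 'a': counts = {'a': 2}
See 'c': counts = {'a': 2, 'c': 1}
See 'a': counts = {'a': 3, 'c': 1}
See 'b': counts = {'a': 3, 'c': 1, 'b': 1}
See 'b': counts = {'a': 3, 'c': 1, 'b': 2}

{'a': 3, 'c': 1, 'b': 2}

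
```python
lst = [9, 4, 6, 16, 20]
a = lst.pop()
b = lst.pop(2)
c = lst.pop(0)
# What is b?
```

After line 1: lst = [9, 4, 6, 16, 20]
After line 2 (pop() -> a = 20): lst = [9, 4, 6, 16]
After line 3 (pop(2) -> b = 6): lst = [9, 4, 16]
After line 4 (pop(0) -> c = 9): lst = [4, 16]

6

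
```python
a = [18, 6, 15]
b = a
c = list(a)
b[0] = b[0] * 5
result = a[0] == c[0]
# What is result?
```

After line 1: a = [18, 6, 15]
After line 2 (b = a, alias): a = [18, 6, 15], b = [18, 6, 15]
After line 3 (c = list(a) is a copy, new object): c = [18, 6, 15]
After line 4 (b[0] = 18 * 5 = 90; mutates shared a/b): a = b = [90, 6, 15], c = [18, 6, 15]
After line 5 (a[0] = 90, c[0] = 18; result = False)

False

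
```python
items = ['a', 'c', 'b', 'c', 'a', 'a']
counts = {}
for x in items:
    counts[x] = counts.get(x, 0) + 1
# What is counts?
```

Initial: counts = {}, items = ['a', 'c', 'b', 'c', 'a', 'a']
See 'a': counts = {'a': 1}
See 'c': counts = {'a': 1, 'c': 1}
See 'b': counts = {'a': 1, 'c': 1, 'b': 1}
See 'c': counts = {'a': 1, 'c': 2, 'b': 1}
See 'a': counts = {'a': 2, 'c': 2, 'b': 1}
See 'a': counts = {'a': 3, 'c': 2, 'b': 1}

{'a': 3, 'c': 2, 'b': 1}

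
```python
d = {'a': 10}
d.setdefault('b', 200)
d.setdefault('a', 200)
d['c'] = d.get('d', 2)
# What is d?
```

After line 1: d = {'a': 10}
After line 2 (setdefault adds 'b'=200): d = {'a': 10, 'b': 200}
After line 3 (setdefault 'a' no-op, already exists): d = {'a': 10, 'b': 200}
After line 4 (get('d', 2) returns default since 'd' not in d): d = {'a': 10, 'b': 200, 'c': 2}

{'a': 10, 'b': 200, 'c': 2}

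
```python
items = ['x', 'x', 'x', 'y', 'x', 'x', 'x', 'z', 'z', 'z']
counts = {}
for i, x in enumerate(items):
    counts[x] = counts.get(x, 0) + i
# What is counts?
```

Initial: counts = {}, items = ['x', 'x', 'x', 'y', 'x', 'x', 'x', 'z', 'z', 'z']
i=0, x='x': counts = {'x': 0}
i=1, x='x': counts = {'x': 1}
i=2, x='x': counts = {'x': 3}
i=3, x='y': counts = {'x': 3, 'y': 3}
i=4, x='x': counts = {'x': 7, 'y': 3}
i=5, x='x': counts = {'x': 12, 'y': 3}
i=6, x='x': counts = {'x': 18, 'y': 3}
i=7, x='z': counts = {'x': 18, 'y': 3, 'z': 7}
i=8, x='z': counts = {'x': 18, 'y': 3, 'z': 15}
i=9, x='z': counts = {'x': 18, 'y': 3, 'z': 24}

{'x': 18, 'y': 3, 'z': 24}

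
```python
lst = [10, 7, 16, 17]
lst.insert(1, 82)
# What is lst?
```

[10, 82, 7, 16, 17]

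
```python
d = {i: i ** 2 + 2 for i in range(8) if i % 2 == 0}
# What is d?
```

{0: 2, 2: 6, 4: 18, 6: 38}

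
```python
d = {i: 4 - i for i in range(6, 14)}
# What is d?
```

{6: -2, 7: -3, 8: -4, 9: -5, 10: -6, 11: -7, 12: -8, 13: -9}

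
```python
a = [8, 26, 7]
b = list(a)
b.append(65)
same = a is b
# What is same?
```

After line 1: a = [8, 26, 7]
After line 2 (b = list(a) is a shallow copy, new object): a = [8, 26, 7], b = [8, 26, 7]
After line 3 (append only mutates b): a = [8, 26, 7], b = [8, 26, 7, 65]
After line 4 (same = a is b; different objects -> False): same = False

False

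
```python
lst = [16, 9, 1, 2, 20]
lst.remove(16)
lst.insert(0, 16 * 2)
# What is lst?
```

After line 1: lst = [16, 9, 1, 2, 20]
After line 2 (remove first 16): lst = [9, 1, 2, 20]
After line 3 (insert 32 at index 0): lst = [32, 9, 1, 2, 20]

[32, 9, 1, 2, 20]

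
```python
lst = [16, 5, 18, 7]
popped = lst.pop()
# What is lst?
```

[16, 5, 18]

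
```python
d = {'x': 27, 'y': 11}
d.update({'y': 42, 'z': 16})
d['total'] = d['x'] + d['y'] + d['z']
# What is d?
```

After line 1: d = {'x': 27, 'y': 11}
After line 2 (y overwritten, z added): d = {'x': 27, 'y': 42, 'z': 16}
After line 3 (total = 27 + 42 + 16 = 85): d = {'x': 27, 'y': 42, 'z': 16, 'total': 85}

{'x': 27, 'y': 42, 'z': 16, 'total': 85}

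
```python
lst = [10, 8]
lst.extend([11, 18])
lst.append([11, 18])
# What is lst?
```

After line 1: lst = [10, 8]
After line 2 (extend unpacks [11, 18]): lst = [10, 8, 11, 18]
After line 3 (append adds [11, 18] as single element): lst = [10, 8, 11, 18, [11, 18]]

[10, 8, 11, 18, [11, 18]]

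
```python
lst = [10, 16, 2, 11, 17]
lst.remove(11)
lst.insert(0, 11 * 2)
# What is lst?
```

After line 1: lst = [10, 16, 2, 11, 17]
After line 2 (remove first 11): lst = [10, 16, 2, 17]
After line 3 (insert 22 at index 0): lst = [22, 10, 16, 2, 17]

[22, 10, 16, 2, 17]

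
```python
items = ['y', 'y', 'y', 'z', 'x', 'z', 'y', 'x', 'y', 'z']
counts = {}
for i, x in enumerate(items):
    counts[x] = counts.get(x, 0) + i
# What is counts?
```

Initial: counts = {}, items = ['y', 'y', 'y', 'z', 'x', 'z', 'y', 'x', 'y', 'z']
i=0, x='y': counts = {'y': 0}
i=1, x='y': counts = {'y': 1}
i=2, x='y': counts = {'y': 3}
i=3, x='z': counts = {'y': 3, 'z': 3}
i=4, x='x': counts = {'y': 3, 'z': 3, 'x': 4}
i=5, x='z': counts = {'y': 3, 'z': 8, 'x': 4}
i=6, x='y': counts = {'y': 9, 'z': 8, 'x': 4}
i=7, x='x': counts = {'y': 9, 'z': 8, 'x': 11}
i=8, x='y': counts = {'y': 17, 'z': 8, 'x': 11}
i=9, x='z': counts = {'y': 17, 'z': 17, 'x': 11}

{'y': 17, 'z': 17, 'x': 11}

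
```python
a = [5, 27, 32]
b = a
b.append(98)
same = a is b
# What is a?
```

After line 1: a = [5, 27, 32]
After line 2 (b = a is an alias, same object): a = [5, 27, 32], b = [5, 27, 32]
After line 3 (b.append mutates the shared list): a = [5, 27, 32, 98], b = [5, 27, 32, 98]
After line 4 (same = a is b; same object -> True): same = True

[5, 27, 32, 98]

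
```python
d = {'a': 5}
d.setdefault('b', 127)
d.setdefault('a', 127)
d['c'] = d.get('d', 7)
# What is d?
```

After line 1: d = {'a': 5}
After line 2 (setdefault adds 'b'=127): d = {'a': 5, 'b': 127}
After line 3 (setdefault 'a' no-op, already exists): d = {'a': 5, 'b': 127}
After line 4 (get('d', 7) returns default since 'd' not in d): d = {'a': 5, 'b': 127, 'c': 7}

{'a': 5, 'b': 127, 'c': 7}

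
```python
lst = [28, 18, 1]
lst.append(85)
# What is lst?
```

[28, 18, 1, 85]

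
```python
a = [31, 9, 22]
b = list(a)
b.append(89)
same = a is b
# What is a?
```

After line 1: a = [31, 9, 22]
After line 2 (b = list(a) is a shallow copy, new object): a = [31, 9, 22], b = [31, 9, 22]
After line 3 (append only mutates b): a = [31, 9, 22], b = [31, 9, 22, 89]
After line 4 (same = a is b; different objects -> False): same = False

[31, 9, 22]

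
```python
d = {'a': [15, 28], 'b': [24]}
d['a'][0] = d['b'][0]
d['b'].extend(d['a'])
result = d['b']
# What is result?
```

After line 1: d = {'a': [15, 28], 'b': [24]}
After line 2 (a[0] = b[0] = 24): d = {'a': [24, 28], 'b': [24]}
After line 3 (b.extend(a) appends [24, 28]): d = {'a': [24, 28], 'b': [24, 24, 28]}
After line 4: result = d['b'] = [24, 24, 28]

[24, 24, 28]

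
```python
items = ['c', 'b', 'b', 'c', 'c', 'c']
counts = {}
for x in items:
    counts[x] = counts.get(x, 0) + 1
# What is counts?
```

Initial: counts = {}, items = ['c', 'b', 'b', 'c', 'c', 'c']
See 'c': counts = {'c': 1}
See 'b': counts = {'c': 1, 'b': 1}
See 'b': counts = {'c': 1, 'b': 2}
See 'c': counts = {'c': 2, 'b': 2}
See 'c': counts = {'c': 3, 'b': 2}
See 'c': counts = {'c': 4, 'b': 2}

{'c': 4, 'b': 2}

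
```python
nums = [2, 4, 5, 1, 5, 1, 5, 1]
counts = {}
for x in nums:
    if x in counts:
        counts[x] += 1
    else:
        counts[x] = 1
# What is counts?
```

Initial: counts = {}, nums = [2, 4, 5, 1, 5, 1, 5, 1]
See 2: counts = {2: 1}
See 4: counts = {2: 1, 4: 1}
See 5: counts = {2: 1, 4: 1, 5: 1}
See 1: counts = {2: 1, 4: 1, 5: 1, 1: 1}
See 5: counts = {2: 1, 4: 1, 5: 2, 1: 1}
See 1: counts = {2: 1, 4: 1, 5: 2, 1: 2}
See 5: counts = {2: 1, 4: 1, 5: 3, 1: 2}
See 1: counts = {2: 1, 4: 1, 5: 3, 1: 3}

{2: 1, 4: 1, 5: 3, 1: 3}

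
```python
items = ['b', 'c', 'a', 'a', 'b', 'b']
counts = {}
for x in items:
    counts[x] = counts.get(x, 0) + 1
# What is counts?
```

Initial: counts = {}, items = ['b', 'c', 'a', 'a', 'b', 'b']
See 'b': counts = {'b': 1}
See 'c': counts = {'b': 1, 'c': 1}
See 'a': counts = {'b': 1, 'c': 1, 'a': 1}
See 'a': counts = {'b': 1, 'c': 1, 'a': 2}
See 'b': counts = {'b': 2, 'c': 1, 'a': 2}
See 'b': counts = {'b': 3, 'c': 1, 'a': 2}

{'b': 3, 'c': 1, 'a': 2}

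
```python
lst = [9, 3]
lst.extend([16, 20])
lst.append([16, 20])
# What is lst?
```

After line 1: lst = [9, 3]
After line 2 (extend unpacks [16, 20]): lst = [9, 3, 16, 20]
After line 3 (append adds [16, 20] as single element): lst = [9, 3, 16, 20, [16, 20]]

[9, 3, 16, 20, [16, 20]]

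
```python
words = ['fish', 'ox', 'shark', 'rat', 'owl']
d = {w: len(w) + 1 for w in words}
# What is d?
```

{'fish': 5, 'ox': 3, 'shark': 6, 'rat': 4, 'owl': 4}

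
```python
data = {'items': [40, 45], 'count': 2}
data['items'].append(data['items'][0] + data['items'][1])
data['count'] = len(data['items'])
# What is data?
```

After line 1: data = {'items': [40, 45], 'count': 2}
After line 2 (append 40 + 45 = 85): data = {'items': [40, 45, 85], 'count': 2}
After line 3 (count = len(items) = 3): data = {'items': [40, 45, 85], 'count': 3}

{'items': [40, 45, 85], 'count': 3}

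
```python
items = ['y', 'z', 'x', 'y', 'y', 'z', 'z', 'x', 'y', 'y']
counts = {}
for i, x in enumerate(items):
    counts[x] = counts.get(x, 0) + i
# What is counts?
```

Initial: counts = {}, items = ['y', 'z', 'x', 'y', 'y', 'z', 'z', 'x', 'y', 'y']
i=0, x='y': counts = {'y': 0}
i=1, x='z': counts = {'y': 0, 'z': 1}
i=2, x='x': counts = {'y': 0, 'z': 1, 'x': 2}
i=3, x='y': counts = {'y': 3, 'z': 1, 'x': 2}
i=4, x='y': counts = {'y': 7, 'z': 1, 'x': 2}
i=5, x='z': counts = {'y': 7, 'z': 6, 'x': 2}
i=6, x='z': counts = {'y': 7, 'z': 12, 'x': 2}
i=7, x='x': counts = {'y': 7, 'z': 12, 'x': 9}
i=8, x='y': counts = {'y': 15, 'z': 12, 'x': 9}
i=9, x='y': counts = {'y': 24, 'z': 12, 'x': 9}

{'y': 24, 'z': 12, 'x': 9}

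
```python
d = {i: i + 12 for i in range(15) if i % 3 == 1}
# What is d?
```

{1: 13, 4: 16, 7: 19, 10: 22, 13: 25}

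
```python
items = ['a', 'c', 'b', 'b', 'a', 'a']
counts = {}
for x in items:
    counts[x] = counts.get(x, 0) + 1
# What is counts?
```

Initial: counts = {}, items = ['a', 'c', 'b', 'b', 'a', 'a']
See 'a': counts = {'a': 1}
See 'c': counts = {'a': 1, 'c': 1}
See 'b': counts = {'a': 1, 'c': 1, 'b': 1}
See 'b': counts = {'a': 1, 'c': 1, 'b': 2}
See 'a': counts = {'a': 2, 'c': 1, 'b': 2}
See 'a': counts = {'a': 3, 'c': 1, 'b': 2}

{'a': 3, 'c': 1, 'b': 2}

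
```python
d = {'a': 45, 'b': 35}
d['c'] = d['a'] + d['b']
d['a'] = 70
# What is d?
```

After line 1: d = {'a': 45, 'b': 35}
After line 2 (d['c'] = 45 + 35): d = {'a': 45, 'b': 35, 'c': 80}
After line 3: d = {'a': 70, 'b': 35, 'c': 80}

{'a': 70, 'b': 35, 'c': 80}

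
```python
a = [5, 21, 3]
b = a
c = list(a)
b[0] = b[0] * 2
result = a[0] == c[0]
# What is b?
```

After line 1: a = [5, 21, 3]
After line 2 (b = a, alias): a = [5, 21, 3], b = [5, 21, 3]
After line 3 (c = list(a) is a copy, new object): c = [5, 21, 3]
After line 4 (b[0] = 5 * 2 = 10; mutates shared a/b): a = b = [10, 21, 3], c = [5, 21, 3]
After line 5 (a[0] = 10, c[0] = 5; result = False)

[10, 21, 3]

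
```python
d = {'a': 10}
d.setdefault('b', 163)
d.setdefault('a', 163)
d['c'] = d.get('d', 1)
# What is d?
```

After line 1: d = {'a': 10}
After line 2 (setdefault adds 'b'=163): d = {'a': 10, 'b': 163}
After line 3 (setdefault 'a' no-op, already exists): d = {'a': 10, 'b': 163}
After line 4 (get('d', 1) returns default since 'd' not in d): d = {'a': 10, 'b': 163, 'c': 1}

{'a': 10, 'b': 163, 'c': 1}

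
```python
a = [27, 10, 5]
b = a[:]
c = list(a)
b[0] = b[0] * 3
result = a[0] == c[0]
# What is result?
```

After line 1: a = [27, 10, 5]
After line 2 (b = a[:], copy): a = [27, 10, 5], b = [27, 10, 5]
After line 3 (c = list(a) is a copy, new object): c = [27, 10, 5]
After line 4 (b[0] = 27 * 3 = 81; only b mutates (copy)): a = [27, 10, 5], b = [81, 10, 5], c = [27, 10, 5]
After line 5 (a[0] = 27, c[0] = 27; result = True)

True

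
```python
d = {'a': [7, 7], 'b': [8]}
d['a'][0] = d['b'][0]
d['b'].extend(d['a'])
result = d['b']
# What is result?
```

After line 1: d = {'a': [7, 7], 'b': [8]}
After line 2 (a[0] = b[0] = 8): d = {'a': [8, 7], 'b': [8]}
After line 3 (b.extend(a) appends [8, 7]): d = {'a': [8, 7], 'b': [8, 8, 7]}
After line 4: result = d['b'] = [8, 8, 7]

[8, 8, 7]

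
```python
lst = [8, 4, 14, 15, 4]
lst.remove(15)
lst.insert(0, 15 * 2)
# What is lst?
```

After line 1: lst = [8, 4, 14, 15, 4]
After line 2 (remove first 15): lst = [8, 4, 14, 4]
After line 3 (insert 30 at index 0): lst = [30, 8, 4, 14, 4]

[30, 8, 4, 14, 4]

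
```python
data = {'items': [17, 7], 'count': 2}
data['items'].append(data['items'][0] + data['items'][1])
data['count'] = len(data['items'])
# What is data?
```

After line 1: data = {'items': [17, 7], 'count': 2}
After line 2 (append 17 + 7 = 24): data = {'items': [17, 7, 24], 'count': 2}
After line 3 (count = len(items) = 3): data = {'items': [17, 7, 24], 'count': 3}

{'items': [17, 7, 24], 'count': 3}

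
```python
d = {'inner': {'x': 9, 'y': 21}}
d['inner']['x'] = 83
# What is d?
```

After line 1: d = {'inner': {'x': 9, 'y': 21}}
After line 2 (inner x overwritten): d = {'inner': {'x': 83, 'y': 21}}

{'inner': {'x': 83, 'y': 21}}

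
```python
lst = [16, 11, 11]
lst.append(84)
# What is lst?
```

[16, 11, 11, 84]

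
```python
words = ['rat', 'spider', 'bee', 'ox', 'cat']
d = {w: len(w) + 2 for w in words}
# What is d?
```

{'rat': 5, 'spider': 8, 'bee': 5, 'ox': 4, 'cat': 5}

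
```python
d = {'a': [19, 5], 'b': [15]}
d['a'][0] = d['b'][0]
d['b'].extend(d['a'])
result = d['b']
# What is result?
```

After line 1: d = {'a': [19, 5], 'b': [15]}
After line 2 (a[0] = b[0] = 15): d = {'a': [15, 5], 'b': [15]}
After line 3 (b.extend(a) appends [15, 5]): d = {'a': [15, 5], 'b': [15, 15, 5]}
After line 4: result = d['b'] = [15, 15, 5]

[15, 15, 5]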